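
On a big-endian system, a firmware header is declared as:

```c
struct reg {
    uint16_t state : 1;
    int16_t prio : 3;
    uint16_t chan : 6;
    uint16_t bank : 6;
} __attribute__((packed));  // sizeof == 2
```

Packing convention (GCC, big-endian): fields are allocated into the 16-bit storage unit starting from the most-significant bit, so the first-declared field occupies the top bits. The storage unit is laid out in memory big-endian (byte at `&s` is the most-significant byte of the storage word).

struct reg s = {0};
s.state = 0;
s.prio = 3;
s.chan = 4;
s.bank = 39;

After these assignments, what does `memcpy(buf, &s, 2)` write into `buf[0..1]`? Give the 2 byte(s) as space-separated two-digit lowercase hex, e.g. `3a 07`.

state:1 = 0 → 0x0 << 15 → word 0x0000
prio:3 = 3 → 0x3 << 12 → word 0x3000
chan:6 = 4 → 0x4 << 6 → word 0x3100
bank:6 = 39 → 0x27 << 0 → word 0x3127
word = 0x3127 → big-endian bytes:
  [0]=0x31  [1]=0x27

31 27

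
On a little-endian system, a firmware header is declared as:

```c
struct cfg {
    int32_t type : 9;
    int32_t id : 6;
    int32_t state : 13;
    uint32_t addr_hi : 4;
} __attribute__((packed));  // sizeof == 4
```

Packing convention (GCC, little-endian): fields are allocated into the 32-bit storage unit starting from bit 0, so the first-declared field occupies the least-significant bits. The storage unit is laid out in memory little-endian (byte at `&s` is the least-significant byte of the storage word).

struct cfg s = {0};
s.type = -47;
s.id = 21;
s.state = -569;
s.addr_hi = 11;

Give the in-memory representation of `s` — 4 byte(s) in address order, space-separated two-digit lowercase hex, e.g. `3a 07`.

d1 ab e3 be

[0+:9] type=-47 & 0x1ff = 0x1d1; word=0x000001d1
[9+:6] id=21 & 0x3f = 0x15; word=0x00002bd1
[15+:13] state=-569 & 0x1fff = 0x1dc7; word=0x0ee3abd1
[28+:4] addr_hi=11 & 0xf = 0xb; word=0xbee3abd1
word = 0xbee3abd1 → little-endian bytes:
  [0]=0xd1  [1]=0xab  [2]=0xe3  [3]=0xbe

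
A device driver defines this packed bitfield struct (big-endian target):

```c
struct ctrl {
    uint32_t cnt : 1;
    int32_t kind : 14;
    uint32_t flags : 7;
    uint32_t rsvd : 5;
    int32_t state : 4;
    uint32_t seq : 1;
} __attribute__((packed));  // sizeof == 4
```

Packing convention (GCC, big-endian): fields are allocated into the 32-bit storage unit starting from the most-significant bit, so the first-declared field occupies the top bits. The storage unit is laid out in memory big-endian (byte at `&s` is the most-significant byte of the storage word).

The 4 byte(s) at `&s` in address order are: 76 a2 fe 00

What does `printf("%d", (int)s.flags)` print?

63

[0]=0x76 [1]=0xa2 [2]=0xfe [3]=0x00 (big-endian) → word 0x76a2fe00
cnt [31+:1] = (word>>31) & 0x1 = 0
kind [17+:14] = (word>>17) & 0x3fff = 15185
flags [10+:7] = (word>>10) & 0x7f = 63  ←
rsvd [5+:5] = (word>>5) & 0x1f = 16
state [1+:4] = (word>>1) & 0xf = 0
seq [0+:1] = (word>>0) & 0x1 = 0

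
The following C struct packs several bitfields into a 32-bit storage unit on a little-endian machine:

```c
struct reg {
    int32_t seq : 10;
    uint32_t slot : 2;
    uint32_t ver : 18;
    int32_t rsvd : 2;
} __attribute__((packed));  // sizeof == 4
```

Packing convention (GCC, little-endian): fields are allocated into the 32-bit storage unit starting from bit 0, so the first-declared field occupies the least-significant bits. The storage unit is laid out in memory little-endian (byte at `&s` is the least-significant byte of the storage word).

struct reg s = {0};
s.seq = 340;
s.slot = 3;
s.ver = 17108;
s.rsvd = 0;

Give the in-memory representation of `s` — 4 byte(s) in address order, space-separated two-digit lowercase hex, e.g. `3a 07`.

[0+:10] seq=340 & 0x3ff = 0x154; word=0x00000154
[10+:2] slot=3 & 0x3 = 0x3; word=0x00000d54
[12+:18] ver=17108 & 0x3ffff = 0x42d4; word=0x042d4d54
[30+:2] rsvd=0 & 0x3 = 0x0; word=0x042d4d54
word = 0x042d4d54 → little-endian bytes:
  [0]=0x54  [1]=0x4d  [2]=0x2d  [3]=0x04

54 4d 2d 04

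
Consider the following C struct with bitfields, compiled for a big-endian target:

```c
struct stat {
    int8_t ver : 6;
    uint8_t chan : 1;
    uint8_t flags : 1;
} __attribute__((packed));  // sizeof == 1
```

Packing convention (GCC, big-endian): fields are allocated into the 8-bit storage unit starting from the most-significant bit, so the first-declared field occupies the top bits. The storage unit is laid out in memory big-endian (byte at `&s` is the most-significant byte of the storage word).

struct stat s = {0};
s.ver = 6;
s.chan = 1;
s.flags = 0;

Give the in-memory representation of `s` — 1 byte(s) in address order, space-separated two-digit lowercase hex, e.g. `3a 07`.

ver:6 = 6 → 0x6 << 2 → word 0x18
chan:1 = 1 → 0x1 << 1 → word 0x1a
flags:1 = 0 → 0x0 << 0 → word 0x1a
word = 0x1a → big-endian bytes:
  [0]=0x1a

1a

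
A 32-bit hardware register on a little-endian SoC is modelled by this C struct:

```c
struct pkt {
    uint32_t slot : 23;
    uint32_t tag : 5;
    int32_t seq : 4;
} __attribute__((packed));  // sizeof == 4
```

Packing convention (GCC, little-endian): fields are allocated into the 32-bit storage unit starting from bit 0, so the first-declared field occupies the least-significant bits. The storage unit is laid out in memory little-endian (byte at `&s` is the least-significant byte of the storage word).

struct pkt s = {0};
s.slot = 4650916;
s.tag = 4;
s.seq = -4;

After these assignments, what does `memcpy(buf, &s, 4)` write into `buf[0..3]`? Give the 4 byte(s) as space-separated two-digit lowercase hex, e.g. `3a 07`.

a4 f7 46 c2

slot (23b) val=4650916 bits=0x46f7a4 at bit 0: 0x0046f7a4
tag (5b) val=4 bits=0x4 at bit 23: 0x0246f7a4
seq (4b) val=-4 bits=0xc at bit 28: 0xc246f7a4
word = 0xc246f7a4 → little-endian bytes:
  [0]=0xa4  [1]=0xf7  [2]=0x46  [3]=0xc2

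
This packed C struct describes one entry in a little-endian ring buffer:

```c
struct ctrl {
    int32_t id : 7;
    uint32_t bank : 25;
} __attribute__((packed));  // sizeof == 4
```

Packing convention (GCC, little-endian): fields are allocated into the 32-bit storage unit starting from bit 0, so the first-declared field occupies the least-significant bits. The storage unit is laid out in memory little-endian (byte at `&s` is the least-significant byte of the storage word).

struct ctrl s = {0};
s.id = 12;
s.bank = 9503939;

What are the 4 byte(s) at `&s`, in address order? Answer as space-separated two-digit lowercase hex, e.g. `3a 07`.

8c 61 82 48

id:7 = 12 → 0xc << 0 → word 0x0000000c
bank:25 = 9503939 → 0x9104c3 << 7 → word 0x4882618c
word = 0x4882618c → little-endian bytes:
  [0]=0x8c  [1]=0x61  [2]=0x82  [3]=0x48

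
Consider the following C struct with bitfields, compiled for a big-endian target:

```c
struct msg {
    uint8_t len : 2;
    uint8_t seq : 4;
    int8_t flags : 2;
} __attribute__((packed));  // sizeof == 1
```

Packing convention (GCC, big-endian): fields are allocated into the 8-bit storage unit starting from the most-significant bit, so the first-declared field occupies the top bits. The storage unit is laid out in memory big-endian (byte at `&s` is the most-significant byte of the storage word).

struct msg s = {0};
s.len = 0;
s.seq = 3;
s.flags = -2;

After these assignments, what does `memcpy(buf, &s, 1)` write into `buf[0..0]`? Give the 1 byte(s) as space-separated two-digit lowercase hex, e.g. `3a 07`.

0e

len:2 = 0 → 0x0 << 6 → word 0x00
seq:4 = 3 → 0x3 << 2 → word 0x0c
flags:2 = -2 → 0x2 << 0 → word 0x0e
word = 0x0e → big-endian bytes:
  [0]=0x0e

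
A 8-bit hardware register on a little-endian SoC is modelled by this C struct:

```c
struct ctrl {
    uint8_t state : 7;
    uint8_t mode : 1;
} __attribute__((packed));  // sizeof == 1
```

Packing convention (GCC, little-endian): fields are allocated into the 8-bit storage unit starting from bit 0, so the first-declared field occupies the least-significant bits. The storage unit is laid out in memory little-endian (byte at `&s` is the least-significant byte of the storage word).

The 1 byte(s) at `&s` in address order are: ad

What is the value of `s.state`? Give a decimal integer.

45

[0]=0xad (little-endian) → word 0xad
state [0+:7] = (word>>0) & 0x7f = 45  ←
mode [7+:1] = (word>>7) & 0x1 = 1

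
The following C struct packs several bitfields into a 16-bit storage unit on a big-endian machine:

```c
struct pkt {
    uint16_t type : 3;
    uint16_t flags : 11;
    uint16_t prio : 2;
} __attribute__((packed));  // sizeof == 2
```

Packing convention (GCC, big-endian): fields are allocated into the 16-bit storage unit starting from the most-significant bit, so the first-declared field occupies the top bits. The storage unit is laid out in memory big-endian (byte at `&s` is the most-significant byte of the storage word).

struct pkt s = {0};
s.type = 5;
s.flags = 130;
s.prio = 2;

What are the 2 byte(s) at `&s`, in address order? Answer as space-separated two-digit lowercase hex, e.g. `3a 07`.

type (3b) val=5 bits=0x5 at bit 13: 0xa000
flags (11b) val=130 bits=0x82 at bit 2: 0xa208
prio (2b) val=2 bits=0x2 at bit 0: 0xa20a
word = 0xa20a → big-endian bytes:
  [0]=0xa2  [1]=0x0a

a2 0a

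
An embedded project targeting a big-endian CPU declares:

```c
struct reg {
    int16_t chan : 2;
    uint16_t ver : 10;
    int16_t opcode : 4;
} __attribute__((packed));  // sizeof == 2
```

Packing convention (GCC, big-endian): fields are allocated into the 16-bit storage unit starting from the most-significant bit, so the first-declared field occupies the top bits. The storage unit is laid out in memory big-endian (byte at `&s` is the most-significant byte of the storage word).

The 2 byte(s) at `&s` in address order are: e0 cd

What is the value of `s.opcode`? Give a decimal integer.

[0]=0xe0 [1]=0xcd (big-endian) → word 0xe0cd
chan [14+:2] = (word>>14) & 0x3 = 3
ver [4+:10] = (word>>4) & 0x3ff = 524
opcode [0+:4] = (word>>0) & 0xf = 13  ←
opcode signed 4b, MSB=1: 13 - 16 = -3

-3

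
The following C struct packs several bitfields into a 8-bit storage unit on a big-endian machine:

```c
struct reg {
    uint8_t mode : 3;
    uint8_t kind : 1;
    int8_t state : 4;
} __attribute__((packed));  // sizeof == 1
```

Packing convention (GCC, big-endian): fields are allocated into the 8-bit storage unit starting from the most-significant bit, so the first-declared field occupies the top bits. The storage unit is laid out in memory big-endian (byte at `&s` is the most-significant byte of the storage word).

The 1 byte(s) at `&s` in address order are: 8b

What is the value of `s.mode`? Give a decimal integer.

4

[0]=0x8b (big-endian) → word 0x8b
mode [5+:3] = (word>>5) & 0x7 = 4  ←
kind [4+:1] = (word>>4) & 0x1 = 0
state [0+:4] = (word>>0) & 0xf = 11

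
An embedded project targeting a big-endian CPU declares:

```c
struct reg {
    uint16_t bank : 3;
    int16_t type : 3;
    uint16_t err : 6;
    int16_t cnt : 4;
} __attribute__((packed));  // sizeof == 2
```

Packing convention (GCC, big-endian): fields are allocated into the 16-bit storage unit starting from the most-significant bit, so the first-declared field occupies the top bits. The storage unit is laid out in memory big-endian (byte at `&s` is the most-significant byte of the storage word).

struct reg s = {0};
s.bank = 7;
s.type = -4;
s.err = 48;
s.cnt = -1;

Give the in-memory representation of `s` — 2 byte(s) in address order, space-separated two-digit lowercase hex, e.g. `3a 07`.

bank:3 = 7 → 0x7 << 13 → word 0xe000
type:3 = -4 → 0x4 << 10 → word 0xf000
err:6 = 48 → 0x30 << 4 → word 0xf300
cnt:4 = -1 → 0xf << 0 → word 0xf30f
word = 0xf30f → big-endian bytes:
  [0]=0xf3  [1]=0x0f

f3 0f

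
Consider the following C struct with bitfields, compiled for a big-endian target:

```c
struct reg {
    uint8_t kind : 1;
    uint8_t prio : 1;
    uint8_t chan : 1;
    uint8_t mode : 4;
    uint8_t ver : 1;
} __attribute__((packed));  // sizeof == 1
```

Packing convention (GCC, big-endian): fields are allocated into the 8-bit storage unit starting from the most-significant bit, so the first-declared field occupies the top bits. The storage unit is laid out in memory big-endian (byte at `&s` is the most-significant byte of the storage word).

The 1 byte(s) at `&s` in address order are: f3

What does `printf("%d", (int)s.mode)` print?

9

[0]=0xf3 (big-endian) → word 0xf3
kind [7+:1] = (word>>7) & 0x1 = 1
prio [6+:1] = (word>>6) & 0x1 = 1
chan [5+:1] = (word>>5) & 0x1 = 1
mode [1+:4] = (word>>1) & 0xf = 9  ←
ver [0+:1] = (word>>0) & 0x1 = 1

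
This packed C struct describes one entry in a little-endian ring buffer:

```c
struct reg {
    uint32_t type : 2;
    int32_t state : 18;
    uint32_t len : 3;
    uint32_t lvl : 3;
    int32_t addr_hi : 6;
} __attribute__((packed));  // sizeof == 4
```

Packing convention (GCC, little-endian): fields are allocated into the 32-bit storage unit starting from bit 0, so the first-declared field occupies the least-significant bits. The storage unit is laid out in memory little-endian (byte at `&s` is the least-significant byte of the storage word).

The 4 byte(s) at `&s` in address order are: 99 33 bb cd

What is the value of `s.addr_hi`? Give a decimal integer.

-13

[0]=0x99 [1]=0x33 [2]=0xbb [3]=0xcd (little-endian) → word 0xcdbb3399
type [0+:2] = (word>>0) & 0x3 = 1
state [2+:18] = (word>>2) & 0x3ffff = 183526
len [20+:3] = (word>>20) & 0x7 = 3
lvl [23+:3] = (word>>23) & 0x7 = 3
addr_hi [26+:6] = (word>>26) & 0x3f = 51  ←
addr_hi signed 6b, MSB=1: 51 - 64 = -13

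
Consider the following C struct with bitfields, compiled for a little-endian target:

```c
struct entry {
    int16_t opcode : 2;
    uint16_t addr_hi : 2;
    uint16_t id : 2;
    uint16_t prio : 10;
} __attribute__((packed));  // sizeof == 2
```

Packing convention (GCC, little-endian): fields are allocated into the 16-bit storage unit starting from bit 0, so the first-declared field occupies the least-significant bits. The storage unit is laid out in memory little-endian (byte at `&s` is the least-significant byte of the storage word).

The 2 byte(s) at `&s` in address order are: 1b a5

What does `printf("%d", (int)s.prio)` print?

660

[0]=0x1b [1]=0xa5 (little-endian) → word 0xa51b
opcode [0+:2] = (word>>0) & 0x3 = 3
addr_hi [2+:2] = (word>>2) & 0x3 = 2
id [4+:2] = (word>>4) & 0x3 = 1
prio [6+:10] = (word>>6) & 0x3ff = 660  ←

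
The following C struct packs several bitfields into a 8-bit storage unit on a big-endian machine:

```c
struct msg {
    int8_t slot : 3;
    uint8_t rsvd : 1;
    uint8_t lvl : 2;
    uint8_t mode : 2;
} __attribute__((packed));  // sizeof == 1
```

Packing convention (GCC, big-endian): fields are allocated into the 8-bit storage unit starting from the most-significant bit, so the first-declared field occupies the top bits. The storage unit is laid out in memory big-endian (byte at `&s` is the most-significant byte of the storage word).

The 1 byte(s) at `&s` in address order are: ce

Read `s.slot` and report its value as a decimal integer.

-2

[0]=0xce (big-endian) → word 0xce
slot [5+:3] = (word>>5) & 0x7 = 6  ←
rsvd [4+:1] = (word>>4) & 0x1 = 0
lvl [2+:2] = (word>>2) & 0x3 = 3
mode [0+:2] = (word>>0) & 0x3 = 2
slot signed 3b, MSB=1: 6 - 8 = -2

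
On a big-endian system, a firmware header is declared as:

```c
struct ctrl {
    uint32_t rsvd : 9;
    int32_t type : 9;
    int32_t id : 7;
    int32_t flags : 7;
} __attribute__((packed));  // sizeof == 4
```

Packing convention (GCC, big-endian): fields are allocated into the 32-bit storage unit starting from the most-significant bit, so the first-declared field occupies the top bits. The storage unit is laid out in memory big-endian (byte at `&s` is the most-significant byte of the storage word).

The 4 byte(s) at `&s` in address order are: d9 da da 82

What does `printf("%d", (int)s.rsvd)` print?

[0]=0xd9 [1]=0xda [2]=0xda [3]=0x82 (big-endian) → word 0xd9dada82
rsvd:9 @ bit 23 → (0xd9dada82>>23)&0x1ff = 0x1b3  ←
type:9 @ bit 14 → (0xd9dada82>>14)&0x1ff = 0x16b
id:7 @ bit 7 → (0xd9dada82>>7)&0x7f = 0x35
flags:7 @ bit 0 → (0xd9dada82>>0)&0x7f = 0x2

435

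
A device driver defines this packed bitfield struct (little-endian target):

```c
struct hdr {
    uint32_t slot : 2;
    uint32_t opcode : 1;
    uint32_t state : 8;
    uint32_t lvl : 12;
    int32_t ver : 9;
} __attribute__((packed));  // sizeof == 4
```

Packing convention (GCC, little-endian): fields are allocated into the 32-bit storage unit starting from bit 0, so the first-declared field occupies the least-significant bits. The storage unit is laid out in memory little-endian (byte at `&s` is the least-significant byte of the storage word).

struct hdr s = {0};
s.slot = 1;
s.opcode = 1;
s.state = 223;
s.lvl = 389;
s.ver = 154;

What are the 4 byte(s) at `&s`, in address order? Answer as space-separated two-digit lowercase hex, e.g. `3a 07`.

fd 2e 0c 4d

slot (2b) val=1 bits=0x1 at bit 0: 0x00000001
opcode (1b) val=1 bits=0x1 at bit 2: 0x00000005
state (8b) val=223 bits=0xdf at bit 3: 0x000006fd
lvl (12b) val=389 bits=0x185 at bit 11: 0x000c2efd
ver (9b) val=154 bits=0x9a at bit 23: 0x4d0c2efd
word = 0x4d0c2efd → little-endian bytes:
  [0]=0xfd  [1]=0x2e  [2]=0x0c  [3]=0x4d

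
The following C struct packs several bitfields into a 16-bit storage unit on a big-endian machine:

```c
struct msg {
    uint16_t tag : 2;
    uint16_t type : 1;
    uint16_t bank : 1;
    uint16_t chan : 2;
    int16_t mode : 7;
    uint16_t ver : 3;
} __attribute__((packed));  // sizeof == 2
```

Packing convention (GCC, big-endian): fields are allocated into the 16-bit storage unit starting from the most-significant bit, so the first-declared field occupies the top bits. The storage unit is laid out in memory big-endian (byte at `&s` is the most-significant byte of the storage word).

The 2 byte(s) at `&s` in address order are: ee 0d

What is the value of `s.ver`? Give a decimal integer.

[0]=0xee [1]=0x0d (big-endian) → word 0xee0d
tag [14+:2] = (word>>14) & 0x3 = 3
type [13+:1] = (word>>13) & 0x1 = 1
bank [12+:1] = (word>>12) & 0x1 = 0
chan [10+:2] = (word>>10) & 0x3 = 3
mode [3+:7] = (word>>3) & 0x7f = 65
ver [0+:3] = (word>>0) & 0x7 = 5  ←

5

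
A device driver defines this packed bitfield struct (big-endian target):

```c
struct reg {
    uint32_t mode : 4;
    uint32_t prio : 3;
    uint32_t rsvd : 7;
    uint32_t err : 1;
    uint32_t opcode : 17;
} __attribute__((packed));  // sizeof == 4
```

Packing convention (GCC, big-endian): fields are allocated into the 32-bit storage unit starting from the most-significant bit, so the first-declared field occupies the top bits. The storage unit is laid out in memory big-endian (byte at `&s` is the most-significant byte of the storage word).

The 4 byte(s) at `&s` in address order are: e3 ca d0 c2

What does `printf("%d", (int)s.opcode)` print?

[0]=0xe3 [1]=0xca [2]=0xd0 [3]=0xc2 (big-endian) → word 0xe3cad0c2
mode:4 @ bit 28 → (0xe3cad0c2>>28)&0xf = 0xe
prio:3 @ bit 25 → (0xe3cad0c2>>25)&0x7 = 0x1
rsvd:7 @ bit 18 → (0xe3cad0c2>>18)&0x7f = 0x72
err:1 @ bit 17 → (0xe3cad0c2>>17)&0x1 = 0x1
opcode:17 @ bit 0 → (0xe3cad0c2>>0)&0x1ffff = 0xd0c2  ←

53442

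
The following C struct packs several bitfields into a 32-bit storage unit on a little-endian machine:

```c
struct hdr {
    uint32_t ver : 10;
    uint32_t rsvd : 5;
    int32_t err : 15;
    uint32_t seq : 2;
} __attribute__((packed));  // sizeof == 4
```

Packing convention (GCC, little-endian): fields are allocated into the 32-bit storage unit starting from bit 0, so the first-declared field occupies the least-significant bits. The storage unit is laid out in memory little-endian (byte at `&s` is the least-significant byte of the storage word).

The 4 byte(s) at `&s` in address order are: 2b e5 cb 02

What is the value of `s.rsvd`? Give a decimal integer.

[0]=0x2b [1]=0xe5 [2]=0xcb [3]=0x02 (little-endian) → word 0x02cbe52b
ver [0+:10] = (word>>0) & 0x3ff = 299
rsvd [10+:5] = (word>>10) & 0x1f = 25  ←
err [15+:15] = (word>>15) & 0x7fff = 1431
seq [30+:2] = (word>>30) & 0x3 = 0

25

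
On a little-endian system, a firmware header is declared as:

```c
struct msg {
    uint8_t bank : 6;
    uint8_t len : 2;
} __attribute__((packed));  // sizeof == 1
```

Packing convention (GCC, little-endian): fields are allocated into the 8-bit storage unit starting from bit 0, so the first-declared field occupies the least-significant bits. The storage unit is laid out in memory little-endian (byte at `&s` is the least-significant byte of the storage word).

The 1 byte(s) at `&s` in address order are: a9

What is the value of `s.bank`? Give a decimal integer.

41

[0]=0xa9 (little-endian) → word 0xa9
bank [0+:6] = (word>>0) & 0x3f = 41  ←
len [6+:2] = (word>>6) & 0x3 = 2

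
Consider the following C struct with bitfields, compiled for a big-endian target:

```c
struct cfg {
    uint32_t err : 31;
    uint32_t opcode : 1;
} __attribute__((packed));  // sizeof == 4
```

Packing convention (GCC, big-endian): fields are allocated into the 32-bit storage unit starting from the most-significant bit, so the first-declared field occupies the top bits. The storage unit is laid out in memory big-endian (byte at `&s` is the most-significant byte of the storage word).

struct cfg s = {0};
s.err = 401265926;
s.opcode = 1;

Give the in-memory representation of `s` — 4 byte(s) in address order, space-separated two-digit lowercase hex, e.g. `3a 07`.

err (31b) val=401265926 bits=0x17ead506 at bit 1: 0x2fd5aa0c
opcode (1b) val=1 bits=0x1 at bit 0: 0x2fd5aa0d
word = 0x2fd5aa0d → big-endian bytes:
  [0]=0x2f  [1]=0xd5  [2]=0xaa  [3]=0x0d

2f d5 aa 0d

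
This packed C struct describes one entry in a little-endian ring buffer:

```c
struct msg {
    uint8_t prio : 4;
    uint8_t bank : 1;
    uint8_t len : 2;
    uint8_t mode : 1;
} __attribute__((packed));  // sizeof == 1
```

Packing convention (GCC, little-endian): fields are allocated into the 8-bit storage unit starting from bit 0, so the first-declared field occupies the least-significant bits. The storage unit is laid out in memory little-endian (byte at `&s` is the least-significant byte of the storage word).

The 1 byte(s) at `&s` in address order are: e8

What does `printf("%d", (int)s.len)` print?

3

[0]=0xe8 (little-endian) → word 0xe8
prio [0+:4] = (word>>0) & 0xf = 8
bank [4+:1] = (word>>4) & 0x1 = 0
len [5+:2] = (word>>5) & 0x3 = 3  ←
mode [7+:1] = (word>>7) & 0x1 = 1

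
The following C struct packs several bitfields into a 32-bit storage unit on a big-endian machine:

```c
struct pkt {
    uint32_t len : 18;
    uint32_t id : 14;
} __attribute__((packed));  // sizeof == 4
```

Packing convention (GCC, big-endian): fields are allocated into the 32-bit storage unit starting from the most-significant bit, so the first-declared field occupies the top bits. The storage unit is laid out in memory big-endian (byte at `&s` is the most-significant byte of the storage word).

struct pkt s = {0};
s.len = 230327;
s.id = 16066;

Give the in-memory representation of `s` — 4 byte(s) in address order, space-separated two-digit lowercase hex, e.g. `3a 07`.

e0 ed fe c2

len (18b) val=230327 bits=0x383b7 at bit 14: 0xe0edc000
id (14b) val=16066 bits=0x3ec2 at bit 0: 0xe0edfec2
word = 0xe0edfec2 → big-endian bytes:
  [0]=0xe0  [1]=0xed  [2]=0xfe  [3]=0xc2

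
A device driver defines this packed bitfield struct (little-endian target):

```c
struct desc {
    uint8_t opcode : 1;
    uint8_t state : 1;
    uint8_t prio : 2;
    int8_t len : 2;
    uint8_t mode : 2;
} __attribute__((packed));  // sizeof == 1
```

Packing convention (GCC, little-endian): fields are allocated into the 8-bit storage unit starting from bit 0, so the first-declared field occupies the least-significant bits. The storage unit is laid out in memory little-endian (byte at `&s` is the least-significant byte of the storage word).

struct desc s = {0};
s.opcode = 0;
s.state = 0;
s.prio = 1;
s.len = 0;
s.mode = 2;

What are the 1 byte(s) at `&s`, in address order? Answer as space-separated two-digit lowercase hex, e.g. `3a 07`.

opcode:1 = 0 → 0x0 << 0 → word 0x00
state:1 = 0 → 0x0 << 1 → word 0x00
prio:2 = 1 → 0x1 << 2 → word 0x04
len:2 = 0 → 0x0 << 4 → word 0x04
mode:2 = 2 → 0x2 << 6 → word 0x84
word = 0x84 → little-endian bytes:
  [0]=0x84

84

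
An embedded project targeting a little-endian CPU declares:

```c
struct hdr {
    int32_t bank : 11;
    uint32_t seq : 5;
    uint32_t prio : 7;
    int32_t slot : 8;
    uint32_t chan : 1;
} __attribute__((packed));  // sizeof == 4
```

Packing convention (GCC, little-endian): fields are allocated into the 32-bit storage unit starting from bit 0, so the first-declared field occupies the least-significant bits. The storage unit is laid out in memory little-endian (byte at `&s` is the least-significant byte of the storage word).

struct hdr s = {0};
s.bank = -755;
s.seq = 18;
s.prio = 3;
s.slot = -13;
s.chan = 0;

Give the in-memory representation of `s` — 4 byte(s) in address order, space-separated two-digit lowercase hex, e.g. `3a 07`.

[0+:11] bank=-755 & 0x7ff = 0x50d; word=0x0000050d
[11+:5] seq=18 & 0x1f = 0x12; word=0x0000950d
[16+:7] prio=3 & 0x7f = 0x3; word=0x0003950d
[23+:8] slot=-13 & 0xff = 0xf3; word=0x7983950d
[31+:1] chan=0 & 0x1 = 0x0; word=0x7983950d
word = 0x7983950d → little-endian bytes:
  [0]=0x0d  [1]=0x95  [2]=0x83  [3]=0x79

0d 95 83 79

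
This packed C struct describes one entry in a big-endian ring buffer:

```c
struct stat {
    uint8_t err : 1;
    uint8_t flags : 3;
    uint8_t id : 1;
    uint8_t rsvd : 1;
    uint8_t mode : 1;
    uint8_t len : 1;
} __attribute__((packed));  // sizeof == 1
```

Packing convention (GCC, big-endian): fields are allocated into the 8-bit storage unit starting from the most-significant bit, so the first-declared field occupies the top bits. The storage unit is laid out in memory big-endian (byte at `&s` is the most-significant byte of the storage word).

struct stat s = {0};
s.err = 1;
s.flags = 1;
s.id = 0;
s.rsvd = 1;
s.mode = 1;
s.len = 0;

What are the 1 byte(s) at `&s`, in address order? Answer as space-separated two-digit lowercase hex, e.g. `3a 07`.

[7+:1] err=1 & 0x1 = 0x1; word=0x80
[4+:3] flags=1 & 0x7 = 0x1; word=0x90
[3+:1] id=0 & 0x1 = 0x0; word=0x90
[2+:1] rsvd=1 & 0x1 = 0x1; word=0x94
[1+:1] mode=1 & 0x1 = 0x1; word=0x96
[0+:1] len=0 & 0x1 = 0x0; word=0x96
word = 0x96 → big-endian bytes:
  [0]=0x96

96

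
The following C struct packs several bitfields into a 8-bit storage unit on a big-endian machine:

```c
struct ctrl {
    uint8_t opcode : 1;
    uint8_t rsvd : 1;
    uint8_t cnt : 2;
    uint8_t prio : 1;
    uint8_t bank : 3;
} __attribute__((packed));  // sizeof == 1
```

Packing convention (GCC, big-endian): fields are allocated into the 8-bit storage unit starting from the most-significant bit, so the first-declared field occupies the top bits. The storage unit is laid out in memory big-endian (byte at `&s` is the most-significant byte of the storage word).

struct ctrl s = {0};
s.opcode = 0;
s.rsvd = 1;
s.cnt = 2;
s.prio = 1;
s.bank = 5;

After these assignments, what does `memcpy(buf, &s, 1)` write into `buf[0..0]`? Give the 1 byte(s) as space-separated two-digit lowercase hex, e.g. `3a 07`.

6d

[7+:1] opcode=0 & 0x1 = 0x0; word=0x00
[6+:1] rsvd=1 & 0x1 = 0x1; word=0x40
[4+:2] cnt=2 & 0x3 = 0x2; word=0x60
[3+:1] prio=1 & 0x1 = 0x1; word=0x68
[0+:3] bank=5 & 0x7 = 0x5; word=0x6d
word = 0x6d → big-endian bytes:
  [0]=0x6d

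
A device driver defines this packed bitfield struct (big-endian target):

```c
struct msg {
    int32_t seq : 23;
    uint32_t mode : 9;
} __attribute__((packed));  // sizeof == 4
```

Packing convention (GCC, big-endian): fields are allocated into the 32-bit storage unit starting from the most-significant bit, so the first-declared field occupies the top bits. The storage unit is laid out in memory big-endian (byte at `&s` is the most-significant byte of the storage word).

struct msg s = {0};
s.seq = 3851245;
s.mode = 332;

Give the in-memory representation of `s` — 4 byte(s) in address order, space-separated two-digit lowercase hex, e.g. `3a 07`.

[9+:23] seq=3851245 & 0x7fffff = 0x3ac3ed; word=0x7587da00
[0+:9] mode=332 & 0x1ff = 0x14c; word=0x7587db4c
word = 0x7587db4c → big-endian bytes:
  [0]=0x75  [1]=0x87  [2]=0xdb  [3]=0x4c

75 87 db 4c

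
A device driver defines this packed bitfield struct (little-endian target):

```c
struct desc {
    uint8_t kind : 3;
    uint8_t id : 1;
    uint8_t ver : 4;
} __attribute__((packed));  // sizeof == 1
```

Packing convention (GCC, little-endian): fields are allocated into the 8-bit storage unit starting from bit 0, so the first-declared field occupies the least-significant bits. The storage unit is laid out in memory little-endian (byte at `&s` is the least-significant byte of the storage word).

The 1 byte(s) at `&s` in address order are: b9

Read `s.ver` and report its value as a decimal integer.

[0]=0xb9 (little-endian) → word 0xb9
kind:3 @ bit 0 → (0xb9>>0)&0x7 = 0x1
id:1 @ bit 3 → (0xb9>>3)&0x1 = 0x1
ver:4 @ bit 4 → (0xb9>>4)&0xf = 0xb  ←

11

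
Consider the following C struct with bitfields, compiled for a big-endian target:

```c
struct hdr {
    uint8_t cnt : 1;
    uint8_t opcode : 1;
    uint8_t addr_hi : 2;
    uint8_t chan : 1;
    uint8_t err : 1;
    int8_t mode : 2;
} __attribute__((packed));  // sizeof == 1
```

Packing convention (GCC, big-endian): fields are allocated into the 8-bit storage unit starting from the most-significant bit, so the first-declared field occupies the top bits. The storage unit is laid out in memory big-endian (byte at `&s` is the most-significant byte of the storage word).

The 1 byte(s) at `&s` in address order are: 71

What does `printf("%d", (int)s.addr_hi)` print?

3

[0]=0x71 (big-endian) → word 0x71
cnt [7+:1] = (word>>7) & 0x1 = 0
opcode [6+:1] = (word>>6) & 0x1 = 1
addr_hi [4+:2] = (word>>4) & 0x3 = 3  ←
chan [3+:1] = (word>>3) & 0x1 = 0
err [2+:1] = (word>>2) & 0x1 = 0
mode [0+:2] = (word>>0) & 0x3 = 1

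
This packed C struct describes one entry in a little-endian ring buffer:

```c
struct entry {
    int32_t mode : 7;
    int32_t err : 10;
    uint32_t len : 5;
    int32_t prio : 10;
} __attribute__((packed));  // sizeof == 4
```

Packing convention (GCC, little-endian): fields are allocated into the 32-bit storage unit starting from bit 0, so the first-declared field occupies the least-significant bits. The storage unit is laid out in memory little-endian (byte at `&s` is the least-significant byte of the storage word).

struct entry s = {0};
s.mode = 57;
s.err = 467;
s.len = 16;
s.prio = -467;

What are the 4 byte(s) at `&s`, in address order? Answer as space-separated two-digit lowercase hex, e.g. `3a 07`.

b9 e9 60 8b

mode (7b) val=57 bits=0x39 at bit 0: 0x00000039
err (10b) val=467 bits=0x1d3 at bit 7: 0x0000e9b9
len (5b) val=16 bits=0x10 at bit 17: 0x0020e9b9
prio (10b) val=-467 bits=0x22d at bit 22: 0x8b60e9b9
word = 0x8b60e9b9 → little-endian bytes:
  [0]=0xb9  [1]=0xe9  [2]=0x60  [3]=0x8b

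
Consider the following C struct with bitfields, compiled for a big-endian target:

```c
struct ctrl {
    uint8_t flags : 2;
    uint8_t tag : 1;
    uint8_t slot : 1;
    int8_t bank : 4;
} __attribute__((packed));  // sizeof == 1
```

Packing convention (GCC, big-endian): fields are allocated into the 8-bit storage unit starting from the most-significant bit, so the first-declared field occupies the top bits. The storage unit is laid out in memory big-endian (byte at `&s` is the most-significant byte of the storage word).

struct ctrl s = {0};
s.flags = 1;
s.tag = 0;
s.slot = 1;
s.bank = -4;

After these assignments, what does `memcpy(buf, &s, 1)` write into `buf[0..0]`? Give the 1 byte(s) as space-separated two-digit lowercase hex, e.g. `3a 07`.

flags (2b) val=1 bits=0x1 at bit 6: 0x40
tag (1b) val=0 bits=0x0 at bit 5: 0x40
slot (1b) val=1 bits=0x1 at bit 4: 0x50
bank (4b) val=-4 bits=0xc at bit 0: 0x5c
word = 0x5c → big-endian bytes:
  [0]=0x5c

5c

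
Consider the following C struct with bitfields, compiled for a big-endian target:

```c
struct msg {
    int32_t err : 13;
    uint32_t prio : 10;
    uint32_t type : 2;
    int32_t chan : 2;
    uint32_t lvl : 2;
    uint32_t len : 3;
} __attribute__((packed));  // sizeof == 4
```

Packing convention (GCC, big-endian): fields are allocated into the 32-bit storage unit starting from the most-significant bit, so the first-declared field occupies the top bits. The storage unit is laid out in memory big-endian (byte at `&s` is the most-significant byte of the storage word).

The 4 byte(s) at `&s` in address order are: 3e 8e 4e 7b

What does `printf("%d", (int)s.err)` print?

[0]=0x3e [1]=0x8e [2]=0x4e [3]=0x7b (big-endian) → word 0x3e8e4e7b
err [19+:13] = (word>>19) & 0x1fff = 2001  ←
prio [9+:10] = (word>>9) & 0x3ff = 807
type [7+:2] = (word>>7) & 0x3 = 0
chan [5+:2] = (word>>5) & 0x3 = 3
lvl [3+:2] = (word>>3) & 0x3 = 3
len [0+:3] = (word>>0) & 0x7 = 3
err signed 13b, MSB=0: value = 2001

2001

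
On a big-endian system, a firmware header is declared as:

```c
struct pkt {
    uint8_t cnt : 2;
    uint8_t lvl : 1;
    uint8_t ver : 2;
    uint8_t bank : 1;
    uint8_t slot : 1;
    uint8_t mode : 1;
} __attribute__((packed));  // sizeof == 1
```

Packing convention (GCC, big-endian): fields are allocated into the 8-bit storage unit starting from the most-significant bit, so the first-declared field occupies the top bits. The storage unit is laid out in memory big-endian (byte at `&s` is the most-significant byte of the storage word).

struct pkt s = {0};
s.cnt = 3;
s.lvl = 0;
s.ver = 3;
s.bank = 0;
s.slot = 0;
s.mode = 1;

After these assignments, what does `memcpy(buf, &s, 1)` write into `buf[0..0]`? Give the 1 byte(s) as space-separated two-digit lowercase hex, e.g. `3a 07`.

[6+:2] cnt=3 & 0x3 = 0x3; word=0xc0
[5+:1] lvl=0 & 0x1 = 0x0; word=0xc0
[3+:2] ver=3 & 0x3 = 0x3; word=0xd8
[2+:1] bank=0 & 0x1 = 0x0; word=0xd8
[1+:1] slot=0 & 0x1 = 0x0; word=0xd8
[0+:1] mode=1 & 0x1 = 0x1; word=0xd9
word = 0xd9 → big-endian bytes:
  [0]=0xd9

d9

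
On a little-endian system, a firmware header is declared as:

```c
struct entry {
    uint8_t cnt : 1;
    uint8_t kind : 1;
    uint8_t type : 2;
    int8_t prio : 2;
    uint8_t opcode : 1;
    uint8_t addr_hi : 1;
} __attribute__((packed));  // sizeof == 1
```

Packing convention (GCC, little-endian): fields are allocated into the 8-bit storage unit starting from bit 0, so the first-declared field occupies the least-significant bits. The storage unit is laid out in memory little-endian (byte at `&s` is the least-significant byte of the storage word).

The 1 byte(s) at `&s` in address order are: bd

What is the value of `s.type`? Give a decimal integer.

[0]=0xbd (little-endian) → word 0xbd
cnt [0+:1] = (word>>0) & 0x1 = 1
kind [1+:1] = (word>>1) & 0x1 = 0
type [2+:2] = (word>>2) & 0x3 = 3  ←
prio [4+:2] = (word>>4) & 0x3 = 3
opcode [6+:1] = (word>>6) & 0x1 = 0
addr_hi [7+:1] = (word>>7) & 0x1 = 1

3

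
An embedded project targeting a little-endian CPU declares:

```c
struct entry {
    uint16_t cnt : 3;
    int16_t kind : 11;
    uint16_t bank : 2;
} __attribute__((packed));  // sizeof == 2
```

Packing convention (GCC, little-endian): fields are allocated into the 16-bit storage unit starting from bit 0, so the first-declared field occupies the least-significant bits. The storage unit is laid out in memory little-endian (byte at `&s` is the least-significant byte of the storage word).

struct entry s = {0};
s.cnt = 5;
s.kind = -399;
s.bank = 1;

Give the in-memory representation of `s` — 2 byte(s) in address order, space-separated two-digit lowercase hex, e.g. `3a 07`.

cnt (3b) val=5 bits=0x5 at bit 0: 0x0005
kind (11b) val=-399 bits=0x671 at bit 3: 0x338d
bank (2b) val=1 bits=0x1 at bit 14: 0x738d
word = 0x738d → little-endian bytes:
  [0]=0x8d  [1]=0x73

8d 73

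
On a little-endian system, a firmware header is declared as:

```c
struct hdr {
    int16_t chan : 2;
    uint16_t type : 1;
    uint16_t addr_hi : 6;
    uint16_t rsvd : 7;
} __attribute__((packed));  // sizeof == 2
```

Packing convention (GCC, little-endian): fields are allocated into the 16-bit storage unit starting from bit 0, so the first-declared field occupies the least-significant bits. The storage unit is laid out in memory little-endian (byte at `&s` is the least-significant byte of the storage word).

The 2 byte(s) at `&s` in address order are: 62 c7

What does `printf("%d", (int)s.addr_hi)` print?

44

[0]=0x62 [1]=0xc7 (little-endian) → word 0xc762
chan:2 @ bit 0 → (0xc762>>0)&0x3 = 0x2
type:1 @ bit 2 → (0xc762>>2)&0x1 = 0x0
addr_hi:6 @ bit 3 → (0xc762>>3)&0x3f = 0x2c  ←
rsvd:7 @ bit 9 → (0xc762>>9)&0x7f = 0x63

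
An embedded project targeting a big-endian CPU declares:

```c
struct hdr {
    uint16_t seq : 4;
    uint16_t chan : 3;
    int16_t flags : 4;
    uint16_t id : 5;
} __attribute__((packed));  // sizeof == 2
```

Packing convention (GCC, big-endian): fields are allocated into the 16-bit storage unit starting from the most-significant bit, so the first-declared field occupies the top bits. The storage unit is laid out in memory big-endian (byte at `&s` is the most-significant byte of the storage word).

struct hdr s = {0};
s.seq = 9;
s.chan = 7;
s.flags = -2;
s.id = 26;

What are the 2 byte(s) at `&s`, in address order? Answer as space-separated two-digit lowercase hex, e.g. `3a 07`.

9f da

seq (4b) val=9 bits=0x9 at bit 12: 0x9000
chan (3b) val=7 bits=0x7 at bit 9: 0x9e00
flags (4b) val=-2 bits=0xe at bit 5: 0x9fc0
id (5b) val=26 bits=0x1a at bit 0: 0x9fda
word = 0x9fda → big-endian bytes:
  [0]=0x9f  [1]=0xda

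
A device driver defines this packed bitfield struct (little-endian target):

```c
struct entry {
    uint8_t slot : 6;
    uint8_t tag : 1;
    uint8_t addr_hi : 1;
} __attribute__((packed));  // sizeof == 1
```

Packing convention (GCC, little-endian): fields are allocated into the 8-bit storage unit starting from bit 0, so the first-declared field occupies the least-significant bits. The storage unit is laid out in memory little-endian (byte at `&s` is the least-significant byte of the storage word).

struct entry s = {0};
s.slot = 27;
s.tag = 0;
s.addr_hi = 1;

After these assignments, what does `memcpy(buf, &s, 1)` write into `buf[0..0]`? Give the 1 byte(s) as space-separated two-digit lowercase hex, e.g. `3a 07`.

[0+:6] slot=27 & 0x3f = 0x1b; word=0x1b
[6+:1] tag=0 & 0x1 = 0x0; word=0x1b
[7+:1] addr_hi=1 & 0x1 = 0x1; word=0x9b
word = 0x9b → little-endian bytes:
  [0]=0x9b

9b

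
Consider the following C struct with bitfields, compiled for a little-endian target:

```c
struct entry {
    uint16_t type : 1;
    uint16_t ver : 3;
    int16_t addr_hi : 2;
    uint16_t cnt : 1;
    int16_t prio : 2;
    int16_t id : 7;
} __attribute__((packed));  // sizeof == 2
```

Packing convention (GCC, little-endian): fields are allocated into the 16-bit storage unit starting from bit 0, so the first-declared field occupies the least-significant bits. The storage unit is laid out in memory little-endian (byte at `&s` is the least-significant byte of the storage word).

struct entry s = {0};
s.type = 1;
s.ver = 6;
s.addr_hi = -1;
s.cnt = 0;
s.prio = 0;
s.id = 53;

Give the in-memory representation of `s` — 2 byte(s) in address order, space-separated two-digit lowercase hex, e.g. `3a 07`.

3d 6a

[0+:1] type=1 & 0x1 = 0x1; word=0x0001
[1+:3] ver=6 & 0x7 = 0x6; word=0x000d
[4+:2] addr_hi=-1 & 0x3 = 0x3; word=0x003d
[6+:1] cnt=0 & 0x1 = 0x0; word=0x003d
[7+:2] prio=0 & 0x3 = 0x0; word=0x003d
[9+:7] id=53 & 0x7f = 0x35; word=0x6a3d
word = 0x6a3d → little-endian bytes:
  [0]=0x3d  [1]=0x6a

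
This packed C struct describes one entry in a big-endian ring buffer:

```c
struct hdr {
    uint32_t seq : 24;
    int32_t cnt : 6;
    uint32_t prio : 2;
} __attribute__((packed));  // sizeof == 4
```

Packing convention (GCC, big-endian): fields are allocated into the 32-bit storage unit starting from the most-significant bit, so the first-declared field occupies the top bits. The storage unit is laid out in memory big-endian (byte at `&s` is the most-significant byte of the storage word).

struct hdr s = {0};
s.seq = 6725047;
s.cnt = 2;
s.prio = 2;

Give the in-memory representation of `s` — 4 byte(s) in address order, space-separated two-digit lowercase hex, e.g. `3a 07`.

66 9d b7 0a

[8+:24] seq=6725047 & 0xffffff = 0x669db7; word=0x669db700
[2+:6] cnt=2 & 0x3f = 0x2; word=0x669db708
[0+:2] prio=2 & 0x3 = 0x2; word=0x669db70a
word = 0x669db70a → big-endian bytes:
  [0]=0x66  [1]=0x9d  [2]=0xb7  [3]=0x0a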